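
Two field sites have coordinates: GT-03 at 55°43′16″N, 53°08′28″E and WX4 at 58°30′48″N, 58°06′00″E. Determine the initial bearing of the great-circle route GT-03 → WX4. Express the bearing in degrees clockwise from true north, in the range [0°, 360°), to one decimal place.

41.9°

GT-03: φ = +55.72111°, λ = +53.14111°
WX4: φ = +58.51333°, λ = +58.10000°
Δλ = 4.9589°
y = sin Δλ · cos φ₂ = 0.045148
x = cos φ₁ sin φ₂ − sin φ₁ cos φ₂ cos Δλ = 0.050330
θ = atan2(y, x) = 41.8937° → 41.8937° (mod 360°)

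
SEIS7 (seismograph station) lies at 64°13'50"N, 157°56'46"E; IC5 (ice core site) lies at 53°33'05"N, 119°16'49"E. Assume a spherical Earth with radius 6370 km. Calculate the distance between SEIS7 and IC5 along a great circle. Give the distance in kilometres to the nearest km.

SEIS7: φ = +64.23056°, λ = +157.94611°
IC5: φ = +53.55139°, λ = +119.28028°
Δφ = -10.6792°,  Δλ = -38.6658°
a = sin²(Δφ/2) + cos φ₁ cos φ₂ sin²(Δλ/2) = 0.036968
c = 2·arcsin(√a) = 0.386949 rad = 22.1705°
d = R·c = 6370 × 0.386949 = 2464.9 km

2465 km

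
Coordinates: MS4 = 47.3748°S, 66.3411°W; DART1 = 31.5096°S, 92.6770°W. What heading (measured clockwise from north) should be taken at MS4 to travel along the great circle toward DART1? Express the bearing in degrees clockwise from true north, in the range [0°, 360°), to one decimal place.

298.8°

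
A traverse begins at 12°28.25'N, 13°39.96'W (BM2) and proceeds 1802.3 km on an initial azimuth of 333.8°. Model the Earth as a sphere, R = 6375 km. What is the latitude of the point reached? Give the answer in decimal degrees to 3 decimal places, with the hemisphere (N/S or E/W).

BM2: φ = +12.47083°, λ = -13.66600°
δ = d/R = 1802.3/6375 = 0.282714 rad
φ₂ = arcsin(sin φ₁ cos δ + cos φ₁ sin δ cos θ)
   = arcsin(0.21594·0.96030 + 0.97641·0.27896·0.89726) = 26.85705°
λ₂ = λ₁ + atan2(sin θ sin δ cos φ₁, cos δ − sin φ₁ sin φ₂) = -21.60130°

26.857°N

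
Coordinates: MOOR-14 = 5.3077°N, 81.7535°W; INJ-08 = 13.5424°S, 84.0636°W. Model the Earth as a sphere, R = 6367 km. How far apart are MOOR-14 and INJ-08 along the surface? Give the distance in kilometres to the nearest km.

2110 km

Δφ = -18.8501°,  Δλ = -2.3101°
a = sin²(Δφ/2) + cos φ₁ cos φ₂ sin²(Δλ/2) = 0.027210
c = 2·arcsin(√a) = 0.331423 rad = 18.9891°
d = R·c = 6367 × 0.331423 = 2110.2 km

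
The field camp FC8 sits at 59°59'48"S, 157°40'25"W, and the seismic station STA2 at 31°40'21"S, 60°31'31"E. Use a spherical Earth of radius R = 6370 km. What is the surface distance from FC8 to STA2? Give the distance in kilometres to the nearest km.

9238 km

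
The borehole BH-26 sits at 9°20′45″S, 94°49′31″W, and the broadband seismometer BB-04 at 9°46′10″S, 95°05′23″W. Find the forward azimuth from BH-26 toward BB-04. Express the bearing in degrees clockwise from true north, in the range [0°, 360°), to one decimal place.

211.6°

BH-26: φ = -9.34583°, λ = -94.82528°
BB-04: φ = -9.76944°, λ = -95.08972°
Δλ = -0.2644°
y = sin Δλ · cos φ₂ = -0.004548
x = cos φ₁ sin φ₂ − sin φ₁ cos φ₂ cos Δλ = -0.007395
θ = atan2(y, x) = -148.4055° → 211.5945° (mod 360°)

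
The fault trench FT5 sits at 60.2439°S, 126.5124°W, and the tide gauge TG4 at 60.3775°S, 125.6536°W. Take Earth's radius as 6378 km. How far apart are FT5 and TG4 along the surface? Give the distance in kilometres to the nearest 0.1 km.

Δφ = -0.1336°,  Δλ = 0.8588°
a = sin²(Δφ/2) + cos φ₁ cos φ₂ sin²(Δλ/2) = 0.000015
c = 2·arcsin(√a) = 0.007781 rad = 0.4458°
d = R·c = 6378 × 0.007781 = 49.6 km

49.6 km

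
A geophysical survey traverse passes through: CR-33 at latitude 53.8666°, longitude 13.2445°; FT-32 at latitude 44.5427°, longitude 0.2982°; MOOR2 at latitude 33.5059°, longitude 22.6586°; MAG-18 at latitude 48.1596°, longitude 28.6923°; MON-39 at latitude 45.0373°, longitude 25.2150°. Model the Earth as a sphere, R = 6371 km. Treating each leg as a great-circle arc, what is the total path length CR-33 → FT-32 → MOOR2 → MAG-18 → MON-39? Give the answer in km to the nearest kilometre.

5815 km

CR-33→FT-32: c = 0.219046 rad, d = 1395.55 km
FT-32→MOOR2: c = 0.357373 rad, d = 2276.82 km
MOOR2→MAG-18: c = 0.267665 rad, d = 1705.29 km
MAG-18→MON-39: c = 0.068603 rad, d = 437.07 km
Total = 1395.55 + 2276.82 + 1705.29 + 437.07 = 5814.73 km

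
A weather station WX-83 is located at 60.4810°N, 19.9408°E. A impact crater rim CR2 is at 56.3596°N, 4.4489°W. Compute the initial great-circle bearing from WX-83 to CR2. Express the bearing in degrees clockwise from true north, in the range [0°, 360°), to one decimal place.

Δλ = -24.3897°
y = sin Δλ · cos φ₂ = -0.228760
x = cos φ₁ sin φ₂ − sin φ₁ cos φ₂ cos Δλ = -0.028849
θ = atan2(y, x) = -97.1877° → 262.8123° (mod 360°)

262.8°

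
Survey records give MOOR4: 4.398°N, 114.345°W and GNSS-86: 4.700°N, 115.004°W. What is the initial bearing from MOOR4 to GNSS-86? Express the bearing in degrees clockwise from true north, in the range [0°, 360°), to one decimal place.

294.7°

Δλ = -0.6590°
y = sin Δλ · cos φ₂ = -0.011463
x = cos φ₁ sin φ₂ − sin φ₁ cos φ₂ cos Δλ = 0.005276
θ = atan2(y, x) = -65.2850° → 294.7150° (mod 360°)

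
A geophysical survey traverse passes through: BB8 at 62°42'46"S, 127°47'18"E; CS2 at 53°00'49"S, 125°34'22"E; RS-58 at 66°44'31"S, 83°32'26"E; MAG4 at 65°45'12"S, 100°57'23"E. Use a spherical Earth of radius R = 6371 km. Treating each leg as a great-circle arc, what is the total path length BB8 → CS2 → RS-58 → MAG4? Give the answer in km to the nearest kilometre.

BB8: φ = -62.71278°, λ = +127.78833°
CS2: φ = -53.01361°, λ = +125.57278°
RS-58: φ = -66.74194°, λ = +83.54056°
MAG4: φ = -65.75333°, λ = +100.95639°
BB8→CS2: c = 0.170502 rad, d = 1086.27 km
CS2→RS-58: c = 0.426734 rad, d = 2718.72 km
RS-58→MAG4: c = 0.123226 rad, d = 785.07 km
Total = 1086.27 + 2718.72 + 785.07 = 4590.06 km

4590 km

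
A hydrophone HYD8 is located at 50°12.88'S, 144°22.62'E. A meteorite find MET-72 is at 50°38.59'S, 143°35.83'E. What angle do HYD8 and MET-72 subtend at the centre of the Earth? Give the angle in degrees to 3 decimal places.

0.656°

HYD8: φ = -50.21467°, λ = +144.37700°
MET-72: φ = -50.64317°, λ = +143.59717°
Δφ = -0.4285°,  Δλ = -0.7798°
a = sin²(Δφ/2) + cos φ₁ cos φ₂ sin²(Δλ/2) = 0.000033
c = 2·arcsin(√a) = 0.011450 rad = 0.6560°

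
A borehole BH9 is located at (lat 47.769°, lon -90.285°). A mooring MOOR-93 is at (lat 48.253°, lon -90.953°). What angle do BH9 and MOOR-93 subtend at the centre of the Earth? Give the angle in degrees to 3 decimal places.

0.659°

Δφ = 0.4840°,  Δλ = -0.6680°
a = sin²(Δφ/2) + cos φ₁ cos φ₂ sin²(Δλ/2) = 0.000033
c = 2·arcsin(√a) = 0.011497 rad = 0.6588°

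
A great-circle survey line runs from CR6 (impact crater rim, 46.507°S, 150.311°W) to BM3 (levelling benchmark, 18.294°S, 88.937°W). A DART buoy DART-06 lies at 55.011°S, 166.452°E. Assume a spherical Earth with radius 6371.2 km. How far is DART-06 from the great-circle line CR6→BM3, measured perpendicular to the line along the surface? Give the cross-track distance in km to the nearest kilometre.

δ₁₃ = central angle CR6→DART-06 = 0.490994 rad  (haversine)
θ₁₃ = bearing CR6→DART-06 = 236.417°,  θ₁₂ = bearing CR6→BM3 = 82.214°
dₓₜ = R·arcsin(sin δ₁₃ · sin(θ₁₃ − θ₁₂)) = 6371.2·arcsin(0.47150·sin(154.203°)) = 1316.670 km
|dₓₜ| = 1316.670 km

1317 km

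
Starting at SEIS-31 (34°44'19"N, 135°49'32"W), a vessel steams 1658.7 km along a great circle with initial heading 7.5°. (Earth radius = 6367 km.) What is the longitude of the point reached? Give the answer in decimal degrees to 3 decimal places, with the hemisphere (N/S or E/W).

SEIS-31: φ = +34.73861°, λ = -135.82556°
δ = d/R = 1658.7/6367 = 0.260515 rad
φ₂ = arcsin(sin φ₁ cos δ + cos φ₁ sin δ cos θ)
   = arcsin(0.56983·0.96626 + 0.82176·0.25758·0.99144) = 49.50499°
λ₂ = λ₁ + atan2(sin θ sin δ cos φ₁, cos δ − sin φ₁ sin φ₂) = -132.85783°

132.858°W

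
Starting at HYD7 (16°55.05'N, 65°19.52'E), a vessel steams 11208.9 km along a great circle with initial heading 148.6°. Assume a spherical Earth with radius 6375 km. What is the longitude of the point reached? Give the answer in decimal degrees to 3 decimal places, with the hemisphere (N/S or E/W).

148.009°E

HYD7: φ = +16.91750°, λ = +65.32533°
δ = d/R = 11208.9/6375 = 1.758259 rad
φ₂ = arcsin(sin φ₁ cos δ + cos φ₁ sin δ cos θ)
   = arcsin(0.29099·-0.18637 + 0.95672·0.98248·-0.85355) = -58.93006°
λ₂ = λ₁ + atan2(sin θ sin δ cos φ₁, cos δ − sin φ₁ sin φ₂) = 148.00859°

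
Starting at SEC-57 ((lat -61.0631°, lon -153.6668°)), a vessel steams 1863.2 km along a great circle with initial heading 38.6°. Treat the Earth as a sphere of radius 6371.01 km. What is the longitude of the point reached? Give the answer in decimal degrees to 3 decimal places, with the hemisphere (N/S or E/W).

138.433°W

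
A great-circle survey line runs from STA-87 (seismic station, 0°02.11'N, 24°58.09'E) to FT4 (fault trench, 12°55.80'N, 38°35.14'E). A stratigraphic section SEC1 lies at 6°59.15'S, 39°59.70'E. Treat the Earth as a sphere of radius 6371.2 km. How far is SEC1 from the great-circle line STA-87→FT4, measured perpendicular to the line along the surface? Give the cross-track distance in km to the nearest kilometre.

STA-87: φ = +0.03517°, λ = +24.96817°
FT4: φ = +12.93000°, λ = +38.58567°
SEC1: φ = -6.98583°, λ = +39.99500°
δ₁₃ = central angle STA-87→SEC1 = 0.288893 rad  (haversine)
θ₁₃ = bearing STA-87→SEC1 = 115.403°,  θ₁₂ = bearing STA-87→FT4 = 45.796°
dₓₜ = R·arcsin(sin δ₁₃ · sin(θ₁₃ − θ₁₂)) = 6371.2·arcsin(0.28489·sin(69.607°)) = 1722.231 km
|dₓₜ| = 1722.231 km

1722 km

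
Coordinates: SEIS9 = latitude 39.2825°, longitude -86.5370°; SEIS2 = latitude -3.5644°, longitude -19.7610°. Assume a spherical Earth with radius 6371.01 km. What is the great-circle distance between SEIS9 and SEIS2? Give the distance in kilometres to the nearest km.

Δφ = -42.8469°,  Δλ = 66.7760°
a = sin²(Δφ/2) + cos φ₁ cos φ₂ sin²(Δλ/2) = 0.367366
c = 2·arcsin(√a) = 1.302313 rad = 74.6171°
d = R·c = 6371.01 × 1.302313 = 8297.1 km

8297 km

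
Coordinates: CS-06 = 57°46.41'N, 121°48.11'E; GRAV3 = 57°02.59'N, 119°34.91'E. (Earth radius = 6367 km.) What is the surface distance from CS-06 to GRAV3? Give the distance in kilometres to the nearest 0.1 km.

155.7 km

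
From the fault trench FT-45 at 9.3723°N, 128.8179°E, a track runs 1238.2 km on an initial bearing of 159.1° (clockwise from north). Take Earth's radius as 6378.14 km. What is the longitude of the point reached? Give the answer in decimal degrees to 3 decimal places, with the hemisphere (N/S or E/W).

132.765°E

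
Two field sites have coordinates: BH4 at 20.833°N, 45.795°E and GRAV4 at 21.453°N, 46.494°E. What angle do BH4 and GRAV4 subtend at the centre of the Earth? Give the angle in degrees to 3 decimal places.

Δφ = 0.6200°,  Δλ = 0.6990°
a = sin²(Δφ/2) + cos φ₁ cos φ₂ sin²(Δλ/2) = 0.000062
c = 2·arcsin(√a) = 0.015702 rad = 0.8997°

0.900°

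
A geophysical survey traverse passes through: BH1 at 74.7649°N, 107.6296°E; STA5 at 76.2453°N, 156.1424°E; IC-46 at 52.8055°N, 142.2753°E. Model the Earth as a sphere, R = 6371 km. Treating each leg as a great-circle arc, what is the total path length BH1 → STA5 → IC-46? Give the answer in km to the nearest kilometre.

BH1→STA5: c = 0.207368 rad, d = 1321.14 km
STA5→IC-46: c = 0.419508 rad, d = 2672.69 km
Total = 1321.14 + 2672.69 = 3993.83 km

3994 km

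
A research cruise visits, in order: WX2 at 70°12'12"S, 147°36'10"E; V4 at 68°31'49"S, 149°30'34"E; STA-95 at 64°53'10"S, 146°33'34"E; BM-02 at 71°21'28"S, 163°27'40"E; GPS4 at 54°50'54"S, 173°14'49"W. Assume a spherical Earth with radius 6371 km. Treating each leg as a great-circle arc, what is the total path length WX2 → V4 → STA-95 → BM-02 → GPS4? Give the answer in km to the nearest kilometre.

3770 km

WX2: φ = -70.20333°, λ = +147.60278°
V4: φ = -68.53028°, λ = +149.50944°
STA-95: φ = -64.88611°, λ = +146.55944°
BM-02: φ = -71.35778°, λ = +163.46111°
GPS4: φ = -54.84833°, λ = -173.24694°
WX2→V4: c = 0.031463 rad, d = 200.45 km
V4→STA-95: c = 0.066763 rad, d = 425.35 km
STA-95→BM-02: c = 0.156573 rad, d = 997.52 km
BM-02→GPS4: c = 0.336930 rad, d = 2146.58 km
Total = 200.45 + 425.35 + 997.52 + 2146.58 = 3769.91 km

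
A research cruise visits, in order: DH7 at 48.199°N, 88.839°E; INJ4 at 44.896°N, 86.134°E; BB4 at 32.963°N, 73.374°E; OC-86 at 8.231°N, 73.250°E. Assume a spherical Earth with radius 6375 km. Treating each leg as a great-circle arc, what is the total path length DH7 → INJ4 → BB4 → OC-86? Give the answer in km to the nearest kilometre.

4896 km

DH7→INJ4: c = 0.066153 rad, d = 421.73 km
INJ4→BB4: c = 0.270222 rad, d = 1722.66 km
BB4→OC-86: c = 0.431659 rad, d = 2751.83 km
Total = 421.73 + 1722.66 + 2751.83 = 4896.22 km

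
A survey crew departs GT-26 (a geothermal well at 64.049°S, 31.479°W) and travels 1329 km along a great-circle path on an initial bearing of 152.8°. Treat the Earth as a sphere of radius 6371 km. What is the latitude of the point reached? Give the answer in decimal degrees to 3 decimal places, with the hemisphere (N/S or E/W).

73.797°S

δ = d/R = 1329/6371 = 0.208601 rad
φ₂ = arcsin(sin φ₁ cos δ + cos φ₁ sin δ cos θ)
   = arcsin(-0.89917·0.97832 + 0.43760·0.20709·-0.88942) = -73.79685°
λ₂ = λ₁ + atan2(sin θ sin δ cos φ₁, cos δ − sin φ₁ sin φ₂) = -11.64876°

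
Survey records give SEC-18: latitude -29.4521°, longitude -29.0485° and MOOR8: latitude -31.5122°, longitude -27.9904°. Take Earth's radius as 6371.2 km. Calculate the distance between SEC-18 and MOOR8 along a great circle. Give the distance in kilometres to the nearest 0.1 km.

Δφ = -2.0601°,  Δλ = 1.0581°
a = sin²(Δφ/2) + cos φ₁ cos φ₂ sin²(Δλ/2) = 0.000386
c = 2·arcsin(√a) = 0.039320 rad = 2.2528°
d = R·c = 6371.2 × 0.039320 = 250.5 km

250.5 km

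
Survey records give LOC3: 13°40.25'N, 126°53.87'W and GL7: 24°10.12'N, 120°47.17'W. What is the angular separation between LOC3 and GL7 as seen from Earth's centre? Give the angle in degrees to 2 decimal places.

LOC3: φ = +13.67083°, λ = -126.89783°
GL7: φ = +24.16867°, λ = -120.78617°
Δφ = 10.4978°,  Δλ = 6.1117°
a = sin²(Δφ/2) + cos φ₁ cos φ₂ sin²(Δλ/2) = 0.010888
c = 2·arcsin(√a) = 0.209076 rad = 11.9791°

11.98°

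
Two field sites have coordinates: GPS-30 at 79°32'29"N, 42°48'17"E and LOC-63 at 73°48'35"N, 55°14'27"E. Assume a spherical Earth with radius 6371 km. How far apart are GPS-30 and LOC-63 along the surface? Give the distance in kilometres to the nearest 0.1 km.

GPS-30: φ = +79.54139°, λ = +42.80472°
LOC-63: φ = +73.80972°, λ = +55.24083°
Δφ = -5.7317°,  Δλ = 12.4361°
a = sin²(Δφ/2) + cos φ₁ cos φ₂ sin²(Δλ/2) = 0.003094
c = 2·arcsin(√a) = 0.111296 rad = 6.3768°
d = R·c = 6371 × 0.111296 = 709.1 km

709.1 km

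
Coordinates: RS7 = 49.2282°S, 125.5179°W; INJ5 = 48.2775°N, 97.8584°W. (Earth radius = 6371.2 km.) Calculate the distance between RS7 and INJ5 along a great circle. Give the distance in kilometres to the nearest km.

Δφ = 97.5057°,  Δλ = 27.6595°
a = sin²(Δφ/2) + cos φ₁ cos φ₂ sin²(Δλ/2) = 0.590146
c = 2·arcsin(√a) = 1.752080 rad = 100.3868°
d = R·c = 6371.2 × 1.752080 = 11162.9 km

11163 km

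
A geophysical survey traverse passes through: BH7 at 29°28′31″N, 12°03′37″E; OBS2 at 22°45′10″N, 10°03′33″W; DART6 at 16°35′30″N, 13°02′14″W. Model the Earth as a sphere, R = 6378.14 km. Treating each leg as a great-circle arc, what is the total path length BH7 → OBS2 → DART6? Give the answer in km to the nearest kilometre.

3083 km

BH7: φ = +29.47528°, λ = +12.06028°
OBS2: φ = +22.75278°, λ = -10.05917°
DART6: φ = +16.59167°, λ = -13.03722°
BH7→OBS2: c = 0.365241 rad, d = 2329.56 km
OBS2→DART6: c = 0.118132 rad, d = 753.46 km
Total = 2329.56 + 753.46 = 3083.02 km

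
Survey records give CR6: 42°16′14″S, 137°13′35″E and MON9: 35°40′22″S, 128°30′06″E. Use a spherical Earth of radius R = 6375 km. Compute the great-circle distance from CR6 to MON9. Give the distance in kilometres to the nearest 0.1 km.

1051.8 km

CR6: φ = -42.27056°, λ = +137.22639°
MON9: φ = -35.67278°, λ = +128.50167°
Δφ = 6.5978°,  Δλ = -8.7247°
a = sin²(Δφ/2) + cos φ₁ cos φ₂ sin²(Δλ/2) = 0.006789
c = 2·arcsin(√a) = 0.164982 rad = 9.4528°
d = R·c = 6375 × 0.164982 = 1051.8 km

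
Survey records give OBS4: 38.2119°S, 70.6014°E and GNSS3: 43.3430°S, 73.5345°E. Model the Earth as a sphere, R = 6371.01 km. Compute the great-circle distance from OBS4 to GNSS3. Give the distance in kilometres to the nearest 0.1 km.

621.6 km

Δφ = -5.1311°,  Δλ = 2.9331°
a = sin²(Δφ/2) + cos φ₁ cos φ₂ sin²(Δλ/2) = 0.002378
c = 2·arcsin(√a) = 0.097567 rad = 5.5902°
d = R·c = 6371.01 × 0.097567 = 621.6 km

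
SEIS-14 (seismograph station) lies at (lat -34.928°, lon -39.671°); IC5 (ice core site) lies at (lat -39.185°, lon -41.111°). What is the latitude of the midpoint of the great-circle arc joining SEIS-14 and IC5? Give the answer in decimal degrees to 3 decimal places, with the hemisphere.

37.059°S

Bx = cos φ₂ cos Δλ = 0.774865,  By = cos φ₂ sin Δλ = -0.019479
φₘ = atan2(sin φ₁ + sin φ₂, √((cos φ₁ + Bx)² + By²)) = -37.05867°
λₘ = λ₁ + atan2(By, cos φ₁ + Bx) = -40.37079°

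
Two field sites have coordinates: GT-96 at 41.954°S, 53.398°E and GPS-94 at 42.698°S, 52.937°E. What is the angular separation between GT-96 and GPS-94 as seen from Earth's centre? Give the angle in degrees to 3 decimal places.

0.818°

Δφ = -0.7440°,  Δλ = -0.4610°
a = sin²(Δφ/2) + cos φ₁ cos φ₂ sin²(Δλ/2) = 0.000051
c = 2·arcsin(√a) = 0.014283 rad = 0.8183°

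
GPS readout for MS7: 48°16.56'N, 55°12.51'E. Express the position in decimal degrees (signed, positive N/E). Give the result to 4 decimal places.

lat: 48.2760° N → +48.2760°
lon: 55.2085° E → +55.2085°

+48.2760°, +55.2085°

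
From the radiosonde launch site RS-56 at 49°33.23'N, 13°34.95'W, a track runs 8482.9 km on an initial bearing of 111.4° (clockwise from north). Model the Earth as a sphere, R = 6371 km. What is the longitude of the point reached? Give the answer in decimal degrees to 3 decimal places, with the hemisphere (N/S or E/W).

51.327°E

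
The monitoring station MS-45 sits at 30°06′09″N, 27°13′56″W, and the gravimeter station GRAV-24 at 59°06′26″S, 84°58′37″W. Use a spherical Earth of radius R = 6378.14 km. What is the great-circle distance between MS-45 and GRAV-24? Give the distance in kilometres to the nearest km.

MS-45: φ = +30.10250°, λ = -27.23222°
GRAV-24: φ = -59.10722°, λ = -84.97694°
Δφ = -89.2097°,  Δλ = -57.7447°
a = sin²(Δφ/2) + cos φ₁ cos φ₂ sin²(Δλ/2) = 0.596667
c = 2·arcsin(√a) = 1.765356 rad = 101.1475°
d = R·c = 6378.14 × 1.765356 = 11259.7 km

11260 km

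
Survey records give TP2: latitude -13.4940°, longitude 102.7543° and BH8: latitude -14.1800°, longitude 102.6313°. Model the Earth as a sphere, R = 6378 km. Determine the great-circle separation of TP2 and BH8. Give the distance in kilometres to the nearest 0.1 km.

Δφ = -0.6860°,  Δλ = -0.1230°
a = sin²(Δφ/2) + cos φ₁ cos φ₂ sin²(Δλ/2) = 0.000037
c = 2·arcsin(√a) = 0.012153 rad = 0.6963°
d = R·c = 6378 × 0.012153 = 77.5 km

77.5 km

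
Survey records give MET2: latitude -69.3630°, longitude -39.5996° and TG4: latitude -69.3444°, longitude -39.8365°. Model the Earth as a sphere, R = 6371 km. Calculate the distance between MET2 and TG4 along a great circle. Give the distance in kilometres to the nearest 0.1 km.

9.5 km

Δφ = 0.0186°,  Δλ = -0.2369°
a = sin²(Δφ/2) + cos φ₁ cos φ₂ sin²(Δλ/2) = 0.000001
c = 2·arcsin(√a) = 0.001494 rad = 0.0856°
d = R·c = 6371 × 0.001494 = 9.5 km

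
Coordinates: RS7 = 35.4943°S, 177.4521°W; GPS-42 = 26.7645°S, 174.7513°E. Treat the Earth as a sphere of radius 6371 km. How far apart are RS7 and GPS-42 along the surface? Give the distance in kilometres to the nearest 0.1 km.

Δφ = 8.7298°,  Δλ = -7.7966°
a = sin²(Δφ/2) + cos φ₁ cos φ₂ sin²(Δλ/2) = 0.009152
c = 2·arcsin(√a) = 0.191630 rad = 10.9796°
d = R·c = 6371 × 0.191630 = 1220.9 km

1220.9 km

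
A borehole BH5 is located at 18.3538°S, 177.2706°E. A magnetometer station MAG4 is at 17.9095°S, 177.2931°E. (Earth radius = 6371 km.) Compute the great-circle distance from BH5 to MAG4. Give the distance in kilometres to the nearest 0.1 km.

Δφ = 0.4443°,  Δλ = 0.0225°
a = sin²(Δφ/2) + cos φ₁ cos φ₂ sin²(Δλ/2) = 0.000015
c = 2·arcsin(√a) = 0.007763 rad = 0.4448°
d = R·c = 6371 × 0.007763 = 49.5 km

49.5 km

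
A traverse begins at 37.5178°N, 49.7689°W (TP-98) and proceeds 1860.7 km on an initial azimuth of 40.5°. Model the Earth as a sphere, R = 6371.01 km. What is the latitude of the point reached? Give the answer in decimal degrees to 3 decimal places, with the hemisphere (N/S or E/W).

δ = d/R = 1860.7/6371.01 = 0.292057 rad
φ₂ = arcsin(sin φ₁ cos δ + cos φ₁ sin δ cos θ)
   = arcsin(0.60901·0.95765 + 0.79316·0.28792·0.76041) = 49.18927°
λ₂ = λ₁ + atan2(sin θ sin δ cos φ₁, cos δ − sin φ₁ sin φ₂) = -33.14366°

49.189°N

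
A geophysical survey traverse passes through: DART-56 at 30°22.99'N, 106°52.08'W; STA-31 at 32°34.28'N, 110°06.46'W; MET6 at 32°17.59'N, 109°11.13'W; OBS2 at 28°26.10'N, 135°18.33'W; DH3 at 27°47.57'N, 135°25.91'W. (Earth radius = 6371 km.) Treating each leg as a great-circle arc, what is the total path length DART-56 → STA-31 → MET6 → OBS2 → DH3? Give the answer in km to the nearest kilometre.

DART-56: φ = +30.38317°, λ = -106.86800°
STA-31: φ = +32.57133°, λ = -110.10767°
MET6: φ = +32.29317°, λ = -109.18550°
OBS2: φ = +28.43500°, λ = -135.30550°
DH3: φ = +27.79283°, λ = -135.43183°
DART-56→STA-31: c = 0.061507 rad, d = 391.86 km
STA-31→MET6: c = 0.014426 rad, d = 91.91 km
MET6→OBS2: c = 0.398049 rad, d = 2535.97 km
OBS2→DH3: c = 0.011375 rad, d = 72.47 km
Total = 391.86 + 91.91 + 2535.97 + 72.47 = 3092.22 km

3092 km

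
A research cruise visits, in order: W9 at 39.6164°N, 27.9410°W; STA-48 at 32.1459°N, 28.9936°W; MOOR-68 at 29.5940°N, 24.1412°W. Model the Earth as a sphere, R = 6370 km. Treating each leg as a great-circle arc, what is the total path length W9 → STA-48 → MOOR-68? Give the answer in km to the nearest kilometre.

W9→STA-48: c = 0.131229 rad, d = 835.93 km
STA-48→MOOR-68: c = 0.085237 rad, d = 542.96 km
Total = 835.93 + 542.96 = 1378.88 km

1379 km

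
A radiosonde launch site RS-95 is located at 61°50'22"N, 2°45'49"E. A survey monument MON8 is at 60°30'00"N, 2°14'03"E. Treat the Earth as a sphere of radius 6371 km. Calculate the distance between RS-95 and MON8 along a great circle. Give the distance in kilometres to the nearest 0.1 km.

RS-95: φ = +61.83944°, λ = +2.76361°
MON8: φ = +60.50000°, λ = +2.23417°
Δφ = -1.3394°,  Δλ = -0.5294°
a = sin²(Δφ/2) + cos φ₁ cos φ₂ sin²(Δλ/2) = 0.000142
c = 2·arcsin(√a) = 0.023798 rad = 1.3635°
d = R·c = 6371 × 0.023798 = 151.6 km

151.6 km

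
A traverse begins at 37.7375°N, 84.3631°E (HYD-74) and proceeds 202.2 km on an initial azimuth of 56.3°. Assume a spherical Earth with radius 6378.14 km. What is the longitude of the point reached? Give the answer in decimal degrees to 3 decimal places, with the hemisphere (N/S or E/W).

86.300°E

δ = d/R = 202.2/6378.14 = 0.031702 rad
φ₂ = arcsin(sin φ₁ cos δ + cos φ₁ sin δ cos θ)
   = arcsin(0.61204·0.99950 + 0.79082·0.03170·0.55484) = 38.72956°
λ₂ = λ₁ + atan2(sin θ sin δ cos φ₁, cos δ − sin φ₁ sin φ₂) = 86.30026°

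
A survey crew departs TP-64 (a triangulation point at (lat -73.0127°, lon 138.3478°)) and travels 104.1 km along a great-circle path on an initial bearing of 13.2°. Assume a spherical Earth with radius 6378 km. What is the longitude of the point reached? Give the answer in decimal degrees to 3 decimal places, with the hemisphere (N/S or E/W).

139.043°E

δ = d/R = 104.1/6378 = 0.016322 rad
φ₂ = arcsin(sin φ₁ cos δ + cos φ₁ sin δ cos θ)
   = arcsin(-0.95637·0.99987 + 0.29216·0.01632·0.97358) = -72.10101°
λ₂ = λ₁ + atan2(sin θ sin δ cos φ₁, cos δ − sin φ₁ sin φ₂) = 139.04261°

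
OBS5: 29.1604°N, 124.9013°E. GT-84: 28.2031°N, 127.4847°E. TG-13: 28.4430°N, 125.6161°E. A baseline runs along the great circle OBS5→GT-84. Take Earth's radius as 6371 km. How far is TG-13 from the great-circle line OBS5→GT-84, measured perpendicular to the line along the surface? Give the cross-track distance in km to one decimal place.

δ₁₃ = central angle OBS5→TG-13 = 0.016622 rad  (haversine)
θ₁₃ = bearing OBS5→TG-13 = 138.703°,  θ₁₂ = bearing OBS5→GT-84 = 112.275°
dₓₜ = R·arcsin(sin δ₁₃ · sin(θ₁₃ − θ₁₂)) = 6371·arcsin(0.01662·sin(26.428°)) = 47.130 km
|dₓₜ| = 47.130 km

47.1 km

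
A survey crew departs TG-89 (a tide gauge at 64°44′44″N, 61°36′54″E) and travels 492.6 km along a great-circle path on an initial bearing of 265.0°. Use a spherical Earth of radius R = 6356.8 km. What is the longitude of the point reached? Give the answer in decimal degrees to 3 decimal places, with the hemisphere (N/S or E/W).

TG-89: φ = +64.74556°, λ = +61.61500°
δ = d/R = 492.6/6356.8 = 0.077492 rad
φ₂ = arcsin(sin φ₁ cos δ + cos φ₁ sin δ cos θ)
   = arcsin(0.90442·0.99700 + 0.42664·0.07741·-0.08716) = 64.00461°
λ₂ = λ₁ + atan2(sin θ sin δ cos φ₁, cos δ − sin φ₁ sin φ₂) = 51.48092°

51.481°E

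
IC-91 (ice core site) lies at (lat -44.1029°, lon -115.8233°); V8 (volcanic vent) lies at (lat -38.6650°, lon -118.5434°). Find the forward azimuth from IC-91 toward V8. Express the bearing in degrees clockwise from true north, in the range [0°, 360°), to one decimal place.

338.5°

Δλ = -2.7201°
y = sin Δλ · cos φ₂ = -0.037055
x = cos φ₁ sin φ₂ − sin φ₁ cos φ₂ cos Δλ = 0.094155
θ = atan2(y, x) = -21.4823° → 338.5177° (mod 360°)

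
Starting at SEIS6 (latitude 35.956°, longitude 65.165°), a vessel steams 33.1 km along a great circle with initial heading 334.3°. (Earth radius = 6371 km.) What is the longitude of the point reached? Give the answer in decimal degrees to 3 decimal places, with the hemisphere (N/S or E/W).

65.005°E

δ = d/R = 33.1/6371 = 0.005195 rad
φ₂ = arcsin(sin φ₁ cos δ + cos φ₁ sin δ cos θ)
   = arcsin(0.58716·0.99999 + 0.80947·0.00520·0.90108) = 36.22412°
λ₂ = λ₁ + atan2(sin θ sin δ cos φ₁, cos δ − sin φ₁ sin φ₂) = 65.00498°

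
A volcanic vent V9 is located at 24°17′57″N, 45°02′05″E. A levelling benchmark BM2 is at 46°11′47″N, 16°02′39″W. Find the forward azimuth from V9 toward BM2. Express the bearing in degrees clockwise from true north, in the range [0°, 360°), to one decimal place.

310.6°

V9: φ = +24.29917°, λ = +45.03472°
BM2: φ = +46.19639°, λ = -16.04417°
Δλ = -61.0789°
y = sin Δλ · cos φ₂ = -0.605863
x = cos φ₁ sin φ₂ − sin φ₁ cos φ₂ cos Δλ = 0.520031
θ = atan2(y, x) = -49.3595° → 310.6405° (mod 360°)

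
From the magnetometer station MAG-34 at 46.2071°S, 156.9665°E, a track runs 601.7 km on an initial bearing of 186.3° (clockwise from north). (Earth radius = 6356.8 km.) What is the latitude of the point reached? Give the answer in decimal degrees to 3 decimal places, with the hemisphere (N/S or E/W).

51.594°S

δ = d/R = 601.7/6356.8 = 0.094655 rad
φ₂ = arcsin(sin φ₁ cos δ + cos φ₁ sin δ cos θ)
   = arcsin(-0.72185·0.99552 + 0.69205·0.09451·-0.99396) = -51.59396°
λ₂ = λ₁ + atan2(sin θ sin δ cos φ₁, cos δ − sin φ₁ sin φ₂) = 156.00991°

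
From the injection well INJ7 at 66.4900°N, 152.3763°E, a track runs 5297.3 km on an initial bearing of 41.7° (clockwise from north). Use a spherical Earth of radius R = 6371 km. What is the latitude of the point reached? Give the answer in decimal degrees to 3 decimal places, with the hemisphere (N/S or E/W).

56.923°N

δ = d/R = 5297.3/6371 = 0.831471 rad
φ₂ = arcsin(sin φ₁ cos δ + cos φ₁ sin δ cos θ)
   = arcsin(0.91699·0.67379 + 0.39891·0.73892·0.74664) = 56.92325°
λ₂ = λ₁ + atan2(sin θ sin δ cos φ₁, cos δ − sin φ₁ sin φ₂) = -91.87060°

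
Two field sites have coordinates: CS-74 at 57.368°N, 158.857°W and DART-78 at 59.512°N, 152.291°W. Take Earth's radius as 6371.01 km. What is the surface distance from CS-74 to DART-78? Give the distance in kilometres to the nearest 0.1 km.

Δφ = 2.1440°,  Δλ = 6.5660°
a = sin²(Δφ/2) + cos φ₁ cos φ₂ sin²(Δλ/2) = 0.001247
c = 2·arcsin(√a) = 0.070648 rad = 4.0479°
d = R·c = 6371.01 × 0.070648 = 450.1 km

450.1 km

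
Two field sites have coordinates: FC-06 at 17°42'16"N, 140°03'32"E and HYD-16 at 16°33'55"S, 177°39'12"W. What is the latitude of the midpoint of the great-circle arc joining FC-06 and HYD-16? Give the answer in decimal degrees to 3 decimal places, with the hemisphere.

FC-06: φ = +17.70444°, λ = +140.05889°
HYD-16: φ = -16.56528°, λ = -177.65333°
Bx = cos φ₂ cos Δλ = 0.709071,  By = cos φ₂ sin Δλ = 0.644928
φₘ = atan2(sin φ₁ + sin φ₂, √((cos φ₁ + Bx)² + By²)) = 0.61069°
λₘ = λ₁ + atan2(By, cos φ₁ + Bx) = 161.27070°

0.611°N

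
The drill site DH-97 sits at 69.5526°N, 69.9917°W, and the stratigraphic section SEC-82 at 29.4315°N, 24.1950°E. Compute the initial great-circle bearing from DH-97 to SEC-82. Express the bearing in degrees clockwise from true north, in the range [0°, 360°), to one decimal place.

Δλ = 94.1867°
y = sin Δλ · cos φ₂ = 0.868620
x = cos φ₁ sin φ₂ − sin φ₁ cos φ₂ cos Δλ = 0.231242
θ = atan2(y, x) = 75.0926° → 75.0926° (mod 360°)

75.1°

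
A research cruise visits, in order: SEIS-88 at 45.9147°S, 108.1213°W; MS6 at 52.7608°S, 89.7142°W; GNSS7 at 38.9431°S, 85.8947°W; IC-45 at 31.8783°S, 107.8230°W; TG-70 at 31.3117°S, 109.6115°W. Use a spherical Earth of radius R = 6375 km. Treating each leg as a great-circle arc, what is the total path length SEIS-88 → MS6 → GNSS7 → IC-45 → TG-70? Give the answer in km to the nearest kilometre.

5408 km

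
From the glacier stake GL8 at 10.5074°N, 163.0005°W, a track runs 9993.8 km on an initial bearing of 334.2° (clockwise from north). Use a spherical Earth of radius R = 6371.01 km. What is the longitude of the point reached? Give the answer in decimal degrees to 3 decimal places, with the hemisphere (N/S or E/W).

δ = d/R = 9993.8/6371.01 = 1.568637 rad
φ₂ = arcsin(sin φ₁ cos δ + cos φ₁ sin δ cos θ)
   = arcsin(0.18236·0.00216 + 0.98323·1.00000·0.90032) = 62.32710°
λ₂ = λ₁ + atan2(sin θ sin δ cos φ₁, cos δ − sin φ₁ sin φ₂) = 86.57638°

86.576°E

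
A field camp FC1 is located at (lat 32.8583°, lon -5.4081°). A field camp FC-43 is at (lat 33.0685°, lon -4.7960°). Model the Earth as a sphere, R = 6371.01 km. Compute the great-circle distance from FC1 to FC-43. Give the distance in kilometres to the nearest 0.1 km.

Δφ = 0.2102°,  Δλ = 0.6121°
a = sin²(Δφ/2) + cos φ₁ cos φ₂ sin²(Δλ/2) = 0.000023
c = 2·arcsin(√a) = 0.009685 rad = 0.5549°
d = R·c = 6371.01 × 0.009685 = 61.7 km

61.7 km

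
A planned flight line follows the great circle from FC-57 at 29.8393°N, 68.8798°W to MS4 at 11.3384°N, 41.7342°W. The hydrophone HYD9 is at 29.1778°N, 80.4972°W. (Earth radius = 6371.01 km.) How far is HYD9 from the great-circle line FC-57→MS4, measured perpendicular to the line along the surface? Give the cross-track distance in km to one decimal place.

584.0 km

δ₁₃ = central angle FC-57→HYD9 = 0.176762 rad  (haversine)
θ₁₃ = bearing FC-57→HYD9 = 269.138°,  θ₁₂ = bearing FC-57→MS4 = 120.507°
dₓₜ = R·arcsin(sin δ₁₃ · sin(θ₁₃ − θ₁₂)) = 6371.01·arcsin(0.17584·sin(148.631°)) = 583.985 km
|dₓₜ| = 583.985 km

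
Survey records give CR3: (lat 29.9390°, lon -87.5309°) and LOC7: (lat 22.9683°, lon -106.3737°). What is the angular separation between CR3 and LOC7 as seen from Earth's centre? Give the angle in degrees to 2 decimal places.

18.22°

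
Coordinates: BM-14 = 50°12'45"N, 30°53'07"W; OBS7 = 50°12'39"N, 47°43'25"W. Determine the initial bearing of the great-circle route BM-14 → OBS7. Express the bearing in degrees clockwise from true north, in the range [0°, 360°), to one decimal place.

276.5°

BM-14: φ = +50.21250°, λ = -30.88528°
OBS7: φ = +50.21083°, λ = -47.72361°
Δλ = -16.8383°
y = sin Δλ · cos φ₂ = -0.185380
x = cos φ₁ sin φ₂ − sin φ₁ cos φ₂ cos Δλ = 0.021055
θ = atan2(y, x) = -83.5203° → 276.4797° (mod 360°)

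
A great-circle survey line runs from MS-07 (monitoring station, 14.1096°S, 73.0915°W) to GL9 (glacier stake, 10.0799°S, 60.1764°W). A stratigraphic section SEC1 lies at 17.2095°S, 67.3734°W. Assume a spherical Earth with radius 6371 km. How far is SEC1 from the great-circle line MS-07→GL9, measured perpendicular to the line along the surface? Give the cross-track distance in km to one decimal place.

δ₁₃ = central angle MS-07→SEC1 = 0.110264 rad  (haversine)
θ₁₃ = bearing MS-07→SEC1 = 120.130°,  θ₁₂ = bearing MS-07→GL9 = 73.735°
dₓₜ = R·arcsin(sin δ₁₃ · sin(θ₁₃ − θ₁₂)) = 6371·arcsin(0.11004·sin(46.394°)) = 508.185 km
|dₓₜ| = 508.185 km

508.2 km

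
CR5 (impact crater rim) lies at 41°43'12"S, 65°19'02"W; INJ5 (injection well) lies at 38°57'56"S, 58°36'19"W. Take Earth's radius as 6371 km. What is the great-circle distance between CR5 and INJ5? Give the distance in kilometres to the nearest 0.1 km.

CR5: φ = -41.72000°, λ = -65.31722°
INJ5: φ = -38.96556°, λ = -58.60528°
Δφ = 2.7544°,  Δλ = 6.7119°
a = sin²(Δφ/2) + cos φ₁ cos φ₂ sin²(Δλ/2) = 0.002566
c = 2·arcsin(√a) = 0.101363 rad = 5.8077°
d = R·c = 6371 × 0.101363 = 645.8 km

645.8 km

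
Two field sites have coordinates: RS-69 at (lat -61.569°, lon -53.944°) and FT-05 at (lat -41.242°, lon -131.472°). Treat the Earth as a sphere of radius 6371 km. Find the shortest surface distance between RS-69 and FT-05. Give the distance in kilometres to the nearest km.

Δφ = 20.3270°,  Δλ = -77.5280°
a = sin²(Δφ/2) + cos φ₁ cos φ₂ sin²(Δλ/2) = 0.171478
c = 2·arcsin(√a) = 0.853906 rad = 48.9252°
d = R·c = 6371 × 0.853906 = 5440.2 km

5440 km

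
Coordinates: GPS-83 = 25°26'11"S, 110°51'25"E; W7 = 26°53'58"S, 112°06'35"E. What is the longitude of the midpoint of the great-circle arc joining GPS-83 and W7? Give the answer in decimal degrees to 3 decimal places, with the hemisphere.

GPS-83: φ = -25.43639°, λ = +110.85694°
W7: φ = -26.89944°, λ = +112.10972°
Bx = cos φ₂ cos Δλ = 0.891589,  By = cos φ₂ sin Δλ = 0.019498
φₘ = atan2(sin φ₁ + sin φ₂, √((cos φ₁ + Bx)² + By²)) = -26.16927°
λₘ = λ₁ + atan2(By, cos φ₁ + Bx) = 111.47940°

111.479°E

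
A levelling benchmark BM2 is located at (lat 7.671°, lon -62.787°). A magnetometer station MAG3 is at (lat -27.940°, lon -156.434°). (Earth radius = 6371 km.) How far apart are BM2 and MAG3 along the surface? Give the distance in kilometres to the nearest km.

10763 km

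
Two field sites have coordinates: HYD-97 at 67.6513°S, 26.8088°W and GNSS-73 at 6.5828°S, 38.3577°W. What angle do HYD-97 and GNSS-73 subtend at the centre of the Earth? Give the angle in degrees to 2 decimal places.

61.57°

Δφ = 61.0685°,  Δλ = -11.5489°
a = sin²(Δφ/2) + cos φ₁ cos φ₂ sin²(Δλ/2) = 0.261942
c = 2·arcsin(√a) = 1.074564 rad = 61.5680°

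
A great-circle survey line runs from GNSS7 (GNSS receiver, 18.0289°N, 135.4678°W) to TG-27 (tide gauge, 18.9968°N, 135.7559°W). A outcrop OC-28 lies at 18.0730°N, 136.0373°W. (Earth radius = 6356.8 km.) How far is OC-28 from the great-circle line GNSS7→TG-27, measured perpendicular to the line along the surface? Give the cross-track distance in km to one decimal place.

56.5 km

δ₁₃ = central angle GNSS7→OC-28 = 0.009482 rad  (haversine)
θ₁₃ = bearing GNSS7→OC-28 = 274.744°,  θ₁₂ = bearing GNSS7→TG-27 = 344.284°
dₓₜ = R·arcsin(sin δ₁₃ · sin(θ₁₃ − θ₁₂)) = 6356.8·arcsin(0.00948·sin(-69.539°)) = -56.471 km
|dₓₜ| = 56.471 km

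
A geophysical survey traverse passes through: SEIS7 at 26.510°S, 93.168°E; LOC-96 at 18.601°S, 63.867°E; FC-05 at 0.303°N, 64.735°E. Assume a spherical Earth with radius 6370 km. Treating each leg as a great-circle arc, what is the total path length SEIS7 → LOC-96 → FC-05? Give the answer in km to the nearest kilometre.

5230 km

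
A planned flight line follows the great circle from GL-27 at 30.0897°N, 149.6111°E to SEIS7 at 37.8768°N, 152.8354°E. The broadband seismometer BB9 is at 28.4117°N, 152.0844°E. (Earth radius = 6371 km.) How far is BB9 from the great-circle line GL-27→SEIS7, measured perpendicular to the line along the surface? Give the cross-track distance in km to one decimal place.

δ₁₃ = central angle GL-27→BB9 = 0.047707 rad  (haversine)
θ₁₃ = bearing GL-27→BB9 = 127.259°,  θ₁₂ = bearing GL-27→SEIS7 = 18.064°
dₓₜ = R·arcsin(sin δ₁₃ · sin(θ₁₃ − θ₁₂)) = 6371·arcsin(0.04769·sin(109.195°)) = 287.032 km
|dₓₜ| = 287.032 km

287.0 km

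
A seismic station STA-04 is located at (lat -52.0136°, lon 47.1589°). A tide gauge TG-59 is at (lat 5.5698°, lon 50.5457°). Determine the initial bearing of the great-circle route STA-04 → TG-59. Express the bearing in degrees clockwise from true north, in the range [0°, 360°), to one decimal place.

4.0°

Δλ = 3.3868°
y = sin Δλ · cos φ₂ = 0.058797
x = cos φ₁ sin φ₂ − sin φ₁ cos φ₂ cos Δλ = 0.842803
θ = atan2(y, x) = 3.9907° → 3.9907° (mod 360°)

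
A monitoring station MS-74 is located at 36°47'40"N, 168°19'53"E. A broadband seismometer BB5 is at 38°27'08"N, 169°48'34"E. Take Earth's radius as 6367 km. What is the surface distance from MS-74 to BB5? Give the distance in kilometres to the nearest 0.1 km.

225.5 km

MS-74: φ = +36.79444°, λ = +168.33139°
BB5: φ = +38.45222°, λ = +169.80944°
Δφ = 1.6578°,  Δλ = 1.4781°
a = sin²(Δφ/2) + cos φ₁ cos φ₂ sin²(Δλ/2) = 0.000314
c = 2·arcsin(√a) = 0.035420 rad = 2.0294°
d = R·c = 6367 × 0.035420 = 225.5 km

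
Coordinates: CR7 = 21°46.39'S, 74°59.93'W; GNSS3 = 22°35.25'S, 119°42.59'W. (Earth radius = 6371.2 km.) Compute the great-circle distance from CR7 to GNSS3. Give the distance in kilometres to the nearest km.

4587 km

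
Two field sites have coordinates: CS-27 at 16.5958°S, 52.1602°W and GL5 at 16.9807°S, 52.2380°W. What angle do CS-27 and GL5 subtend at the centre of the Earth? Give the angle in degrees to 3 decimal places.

0.392°

Δφ = -0.3849°,  Δλ = -0.0778°
a = sin²(Δφ/2) + cos φ₁ cos φ₂ sin²(Δλ/2) = 0.000012
c = 2·arcsin(√a) = 0.006842 rad = 0.3920°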